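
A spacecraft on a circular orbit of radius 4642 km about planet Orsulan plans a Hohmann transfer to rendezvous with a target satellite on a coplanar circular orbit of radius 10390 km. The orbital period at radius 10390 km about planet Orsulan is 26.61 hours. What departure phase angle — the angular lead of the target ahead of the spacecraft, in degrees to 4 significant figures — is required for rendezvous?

φ = 69.25°

From Kepler's third law T² = 4π²r³/μ at r = 10390 km, T = 26.61 hours = 26.61 × 3600 s = 95796 s: μ = 4π²r³/T² = 4825.16 km³/s².
Transfer-ellipse semi-major axis a_t = (r₁ + r₂)/2 = (4642 + 10390)/2 = 7516 km.
The half-period of the transfer ellipse is t = π√(a_t³/μ) = 29470 s.
The target's mean motion on its circular orbit is ω₂ = √(μ/r₂³) = 6.559×10^-5 rad/s.
Angle swept by the target during transfer: ω₂·t = 1.933 rad = 110.75°.
The spacecraft traverses 180° on the transfer ellipse, so the target must lead by 180° − 110.75° = 69.25°.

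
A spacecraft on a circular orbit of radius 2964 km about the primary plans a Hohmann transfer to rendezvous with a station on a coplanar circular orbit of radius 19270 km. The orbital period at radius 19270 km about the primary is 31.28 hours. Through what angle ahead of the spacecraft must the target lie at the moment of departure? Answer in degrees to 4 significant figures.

From Kepler's third law T² = 4π²r³/μ at r = 19270 km, T = 31.28 hours = 31.28 × 3600 s = 1.12608×10^5 s: μ = 4π²r³/T² = 22277.5 km³/s².
Semi-major axis of the transfer orbit: a_t = (2964 + 19270)/2 = 11117 km.
Transfer time t = π√(a_t³/μ) = 24670 s.
Target angular speed ω₂ = √(μ/r₂³) = 5.580×10^-5 rad/s.
Angle swept by the target during transfer: ω₂·t = 1.3766 rad = 78.87°.
The spacecraft traverses 180° on the transfer ellipse, so the target must lead by 180° − 78.87° = 101.1°.

φ = 101.1°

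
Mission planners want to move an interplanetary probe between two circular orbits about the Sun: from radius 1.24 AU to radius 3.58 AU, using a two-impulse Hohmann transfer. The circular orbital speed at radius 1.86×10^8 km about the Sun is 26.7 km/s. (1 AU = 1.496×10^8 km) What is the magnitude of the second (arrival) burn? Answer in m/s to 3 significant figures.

Δv₂ = 4450 m/s

From the circular-orbit relation v² = μ/r at r = 1.86×10^8 km: μ = v²r = (26.7)² × 1.86×10^8 = 1.32598×10^11 km³/s².
In km: r₁ = 1.24 × 1.496×10^8 = 1.85504×10^8 km; r₂ = 3.58 × 1.496×10^8 = 5.35568×10^8 km.
Semi-major axis of the transfer orbit: a_t = (1.85504×10^8 + 5.35568×10^8)/2 = 3.60536×10^8 km.
Circular speed at r = 5.35568×10^8 km: v_c = √(μ/r) = 15.735 km/s.
Transfer-orbit speed at the same r (vis-viva, a = a_t): v_t = √[μ(2/r − 1/a_t)] = 11.287 km/s.
Δv₂ = |v_t − v_c| = |11.287 − 15.735| = 4.448 km/s.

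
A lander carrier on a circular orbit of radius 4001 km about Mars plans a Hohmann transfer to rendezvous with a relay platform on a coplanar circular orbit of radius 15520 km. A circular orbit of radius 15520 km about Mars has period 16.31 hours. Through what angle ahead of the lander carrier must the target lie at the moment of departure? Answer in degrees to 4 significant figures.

From Kepler's third law T² = 4π²r³/μ at r = 15520 km, T = 16.31 hours = 16.31 × 3600 s = 58716 s: μ = 4π²r³/T² = 42807.7 km³/s².
Semi-major axis of the transfer orbit: a_t = (4001 + 15520)/2 = 9760.5 km.
The half-period of the transfer ellipse is t = π√(a_t³/μ) = 14642 s.
The target's mean motion on its circular orbit is ω₂ = √(μ/r₂³) = 1.0701×10^-4 rad/s.
Angle swept by the target during transfer: ω₂·t = 1.5668 rad = 89.77°.
Arrival is 180° from departure on the ellipse, so φ = 180° − 89.77° = 90.23°.

φ = 90.23°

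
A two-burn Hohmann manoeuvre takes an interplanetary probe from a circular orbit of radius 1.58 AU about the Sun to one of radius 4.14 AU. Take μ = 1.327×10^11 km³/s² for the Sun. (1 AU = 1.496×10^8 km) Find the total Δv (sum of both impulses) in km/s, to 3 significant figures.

Δv = 8.57 km/s

In km: r₁ = 1.58 × 1.496×10^8 = 2.36368×10^8 km; r₂ = 4.14 × 1.496×10^8 = 6.19344×10^8 km.
The Hohmann ellipse has a_t = (r₁ + r₂)/2 = 4.27856×10^8 km.
Circular speed at r₁: v₁ = √(μ/r₁) = √(1.327×10^11/2.36368×10^8) = 23.694 km/s.
Transfer-orbit speed at r₁ (vis-viva equation): v_p = √[μ(2/r₁ − 1/a_t)] = 28.507 km/s.
First burn Δv₁ = |v_p − v₁| = 4.813 km/s.
Circular speed at r₂: v₂ = √(μ/r₂) = 14.638 km/s.
Transfer-orbit speed at r₂: v_a = √[μ(2/r₂ − 1/a_t)] = 10.880 km/s.
Second burn Δv₂ = |v₂ − v_a| = 3.758 km/s.
Δv = Δv₁ + Δv₂ = 4.813 + 3.758 = 8.571 km/s.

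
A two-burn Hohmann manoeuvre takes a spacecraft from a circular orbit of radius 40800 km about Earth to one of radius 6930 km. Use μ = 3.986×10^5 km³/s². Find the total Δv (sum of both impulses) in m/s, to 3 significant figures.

Δv = 3770 m/s

Semi-major axis of the transfer orbit: a_t = (40800 + 6930)/2 = 23865 km.
At r₁ the circular-orbit speed is v₁ = √(μ/r₁) = 3.1256 km/s.
On the transfer ellipse at r₁, v² = μ(2/r − 1/a) gives v_a = √[μ(2/r₁ − 1/a_t)] = 1.6843 km/s.
First burn Δv₁ = |v_a − v₁| = 1.4413 km/s.
Circular speed at r₂: v₂ = √(μ/r₂) = 7.58406 km/s.
Transfer-orbit speed at r₂: v_p = √[μ(2/r₂ − 1/a_t)] = 9.91634 km/s.
Second burn Δv₂ = |v₂ − v_p| = 2.3323 km/s.
Δv = Δv₁ + Δv₂ = 1.4413 + 2.3323 = 3.774 km/s.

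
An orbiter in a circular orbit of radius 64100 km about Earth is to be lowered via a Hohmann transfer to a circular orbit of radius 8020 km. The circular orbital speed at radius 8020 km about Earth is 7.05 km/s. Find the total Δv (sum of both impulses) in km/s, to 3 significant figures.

From the circular-orbit relation v² = μ/r at r = 8020 km: μ = v²r = (7.05)² × 8020 = 3.98614×10^5 km³/s².
The Hohmann ellipse has a_t = (r₁ + r₂)/2 = 36060 km.
Circular speed at r₁: v₁ = √(μ/r₁) = √(3.98614×10^5/64100) = 2.4937 km/s.
On the transfer ellipse at r₁, vis-viva equation gives v_a = √[μ(2/r₁ − 1/a_t)] = 1.1760 km/s.
First burn Δv₁ = |v_a − v₁| = 1.3177 km/s.
At r₂, v₂ = √(μ/r₂) = 7.0500 km/s.
Transfer-orbit speed at r₂: v_p = √[μ(2/r₂ − 1/a_t)] = 9.3995 km/s.
Second burn Δv₂ = |v₂ − v_p| = 2.3495 km/s.
Δv = Δv₁ + Δv₂ = 1.3177 + 2.3495 = 3.667 km/s.

Δv = 3.67 km/s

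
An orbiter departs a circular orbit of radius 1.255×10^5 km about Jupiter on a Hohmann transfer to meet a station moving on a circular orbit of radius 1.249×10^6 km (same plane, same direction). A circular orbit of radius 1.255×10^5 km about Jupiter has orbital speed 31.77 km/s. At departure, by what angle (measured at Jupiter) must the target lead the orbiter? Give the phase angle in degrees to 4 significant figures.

From the circular-orbit relation v² = μ/r at r = 1.255×10^5 km: μ = v²r = (31.77)² × 1.255×10^5 = 1.26671×10^8 km³/s².
Transfer-ellipse semi-major axis a_t = (r₁ + r₂)/2 = (1.255×10^5 + 1.249×10^6)/2 = 6.8725×10^5 km.
The half-period of the transfer ellipse is t = π√(a_t³/μ) = 1.5903×10^5 s.
Target angular speed ω₂ = √(μ/r₂³) = 8.0630×10^-6 rad/s.
Angle swept by the target during transfer: ω₂·t = 1.2823 rad = 73.47°.
Arrival is 180° from departure on the ellipse, so φ = 180° − 73.47° = 106.5°.

φ = 106.5°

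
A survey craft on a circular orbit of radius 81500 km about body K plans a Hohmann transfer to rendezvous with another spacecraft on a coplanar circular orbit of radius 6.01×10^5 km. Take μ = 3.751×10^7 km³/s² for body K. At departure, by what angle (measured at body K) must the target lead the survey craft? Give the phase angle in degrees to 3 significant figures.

Transfer-ellipse semi-major axis a_t = (r₁ + r₂)/2 = (81500 + 6.010×10^5)/2 = 3.4125×10^5 km.
Transfer time t = π√(a_t³/μ) = 1.0226×10^5 s.
Target angular speed ω₂ = √(μ/r₂³) = 1.3145×10^-5 rad/s.
Angle swept by the target during transfer: ω₂·t = 1.344 rad = 77.01°.
The survey craft traverses 180° on the transfer ellipse, so the target must lead by 180° − 77.01° = 103°.

φ = 103°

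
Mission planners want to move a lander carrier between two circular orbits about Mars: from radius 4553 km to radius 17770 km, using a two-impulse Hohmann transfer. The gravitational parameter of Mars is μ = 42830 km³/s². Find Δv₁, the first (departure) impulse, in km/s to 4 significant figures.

Δv₁ = 0.8029 km/s

Transfer-ellipse semi-major axis a_t = (r₁ + r₂)/2 = (4553 + 17770)/2 = 11161.5 km.
Circular speed at r = 4553 km: v_c = √(μ/r) = 3.0671 km/s.
Transfer-orbit speed at the same r (vis-viva, a = a_t): v_t = √[μ(2/r − 1/a_t)] = 3.8700 km/s.
Δv₁ = |v_t − v_c| = |3.8700 − 3.0671| = 0.8029 km/s.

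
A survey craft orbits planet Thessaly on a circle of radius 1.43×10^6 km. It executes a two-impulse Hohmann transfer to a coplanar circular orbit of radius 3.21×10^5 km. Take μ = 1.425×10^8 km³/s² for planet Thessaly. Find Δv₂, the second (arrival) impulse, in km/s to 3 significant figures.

Transfer-ellipse semi-major axis a_t = (r₁ + r₂)/2 = (1.430×10^6 + 3.210×10^5)/2 = 8.755×10^5 km.
On the circular orbit at r = 3.210×10^5 km, v_c = √(μ/r) = 21.0695 km/s.
Transfer-orbit speed at the same r (vis-viva, a = a_t): v_t = √[μ(2/r − 1/a_t)] = 26.9274 km/s.
Δv₂ = |v_t − v_c| = |26.9274 − 21.0695| = 5.858 km/s.

Δv₂ = 5.86 km/s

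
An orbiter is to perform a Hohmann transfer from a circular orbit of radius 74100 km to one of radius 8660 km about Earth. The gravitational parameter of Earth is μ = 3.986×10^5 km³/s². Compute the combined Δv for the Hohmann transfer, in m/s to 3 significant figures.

Δv = 3550 m/s

The Hohmann ellipse has a_t = (r₁ + r₂)/2 = 41380 km.
Circular speed at r₁: v₁ = √(μ/r₁) = √(3.986×10^5/74100) = 2.3193 km/s.
Transfer-orbit speed at r₁ (v² = μ(2/r − 1/a)): v_a = √[μ(2/r₁ − 1/a_t)] = 1.0610 km/s.
First burn Δv₁ = |v_a − v₁| = 1.2583 km/s.
Circular speed at r₂: v₂ = √(μ/r₂) = 6.7844 km/s.
Transfer-orbit speed at r₂: v_p = √[μ(2/r₂ − 1/a_t)] = 9.0787 km/s.
Second burn Δv₂ = |v₂ − v_p| = 2.2943 km/s.
Δv = Δv₁ + Δv₂ = 1.2583 + 2.2943 = 3.553 km/s.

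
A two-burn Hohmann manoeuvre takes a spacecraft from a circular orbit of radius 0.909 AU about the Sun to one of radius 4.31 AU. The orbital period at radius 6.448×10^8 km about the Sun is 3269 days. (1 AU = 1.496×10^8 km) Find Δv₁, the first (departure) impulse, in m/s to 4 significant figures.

Δv₁ = 8907 m/s

From Kepler's third law T² = 4π²r³/μ at r = 6.448×10^8 km, T = 3269 days = 3269 × 86400 s = 2.824416×10^8 s: μ = 4π²r³/T² = 1.32671×10^11 km³/s².
In km: r₁ = 0.909 × 1.496×10^8 = 1.359864×10^8 km; r₂ = 4.31 × 1.496×10^8 = 6.44776×10^8 km.
The Hohmann ellipse has a_t = (r₁ + r₂)/2 = 3.903812×10^8 km.
On the circular orbit at r = 1.359864×10^8 km, v_c = √(μ/r) = 31.235 km/s.
Vis-viva on the transfer ellipse at r = 1.359864×10^8 km gives v_t = √[μ(2/r − 1/a_t)] = 40.142 km/s.
Δv₁ = |v_t − v_c| = |40.142 − 31.235| = 8.907 km/s.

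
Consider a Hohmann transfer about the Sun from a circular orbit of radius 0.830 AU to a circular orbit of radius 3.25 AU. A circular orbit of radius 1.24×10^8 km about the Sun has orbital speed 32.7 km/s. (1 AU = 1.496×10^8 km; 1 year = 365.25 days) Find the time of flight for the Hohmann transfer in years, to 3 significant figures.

t = 1.46 years

From the circular-orbit relation v² = μ/r at r = 1.24×10^8 km: μ = v²r = (32.7)² × 1.24×10^8 = 1.32592×10^11 km³/s².
In km: r₁ = 0.830 × 1.496×10^8 = 1.24168×10^8 km; r₂ = 3.25 × 1.496×10^8 = 4.862×10^8 km.
Semi-major axis of the transfer orbit: a_t = (1.24168×10^8 + 4.862×10^8)/2 = 3.05184×10^8 km.
By Kepler's third law the transfer-orbit period is T = 2π√(a_t³/μ), so t = T/2 = 4.600×10^7 s.
Converting: 4.600×10^7 s ÷ 3.15576×10^7 s/year (365.25 × 86400) = 1.46 years.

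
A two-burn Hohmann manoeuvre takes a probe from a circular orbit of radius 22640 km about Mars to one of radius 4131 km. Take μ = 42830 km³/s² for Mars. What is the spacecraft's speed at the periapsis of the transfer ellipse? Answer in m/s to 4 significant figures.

v = 4188 m/s

Semi-major axis of the transfer orbit: a_t = (22640 + 4131)/2 = 13385.5 km.
The periapsis of the transfer ellipse is at r = 4131 km.
From the vis-viva equation, v = √[μ(2/r − 1/a_t)] = 4.188 km/s.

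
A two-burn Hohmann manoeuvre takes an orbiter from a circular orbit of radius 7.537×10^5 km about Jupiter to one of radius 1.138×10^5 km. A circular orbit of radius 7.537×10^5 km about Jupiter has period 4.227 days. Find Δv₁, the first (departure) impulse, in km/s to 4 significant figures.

Δv₁ = 6.325 km/s

From Kepler's third law T² = 4π²r³/μ at r = 7.537×10^5 km, T = 4.227 days = 4.227 × 86400 s = 3.652128×10^5 s: μ = 4π²r³/T² = 1.26725×10^8 km³/s².
Transfer-ellipse semi-major axis a_t = (r₁ + r₂)/2 = (7.537×10^5 + 1.138×10^5)/2 = 4.3375×10^5 km.
Circular speed at r = 7.537×10^5 km: v_c = √(μ/r) = 12.967 km/s.
Transfer-orbit speed at the same r (vis-viva, a = a_t): v_t = √[μ(2/r − 1/a_t)] = 6.6418 km/s.
Δv₁ = |v_t − v_c| = |6.6418 − 12.967| = 6.325 km/s.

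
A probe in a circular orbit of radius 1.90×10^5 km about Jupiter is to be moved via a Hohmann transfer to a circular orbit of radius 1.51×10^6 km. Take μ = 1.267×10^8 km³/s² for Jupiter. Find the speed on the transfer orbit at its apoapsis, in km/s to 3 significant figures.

v = 4.33 km/s

The Hohmann ellipse has a_t = (r₁ + r₂)/2 = 8.500×10^5 km.
The apoapsis of the transfer ellipse is at r = 1.510×10^6 km.
Applying v² = μ(2/r − 1/a_t): v = 4.331 km/s.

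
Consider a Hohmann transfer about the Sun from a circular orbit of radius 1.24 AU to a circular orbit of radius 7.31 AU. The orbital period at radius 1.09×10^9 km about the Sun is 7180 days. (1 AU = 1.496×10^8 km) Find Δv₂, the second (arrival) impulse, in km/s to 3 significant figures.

From Kepler's third law T² = 4π²r³/μ at r = 1.09×10^9 km, T = 7180 days = 7180 × 86400 s = 6.20352×10^8 s: μ = 4π²r³/T² = 1.32850×10^11 km³/s².
In km: r₁ = 1.24 × 1.496×10^8 = 1.85504×10^8 km; r₂ = 7.31 × 1.496×10^8 = 1.093576×10^9 km.
Semi-major axis of the transfer orbit: a_t = (1.85504×10^8 + 1.093576×10^9)/2 = 6.3954×10^8 km.
On the circular orbit at r = 1.093576×10^9 km, v_c = √(μ/r) = 11.022 km/s.
Transfer-orbit speed at the same r (vis-viva, a = a_t): v_t = √[μ(2/r − 1/a_t)] = 5.9361 km/s.
Δv₂ = |v_t − v_c| = |5.9361 − 11.022| = 5.086 km/s.

Δv₂ = 5.09 km/s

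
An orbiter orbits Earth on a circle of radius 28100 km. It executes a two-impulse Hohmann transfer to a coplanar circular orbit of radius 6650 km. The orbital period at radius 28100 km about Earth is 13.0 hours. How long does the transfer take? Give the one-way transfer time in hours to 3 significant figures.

From Kepler's third law T² = 4π²r³/μ at r = 28100 km, T = 13.0 hours = 13.0 × 3600 s = 46800 s: μ = 4π²r³/T² = 3.99933×10^5 km³/s².
Semi-major axis of the transfer orbit: a_t = (28100 + 6650)/2 = 17375 km.
By Kepler's third law the transfer-orbit period is T = 2π√(a_t³/μ), so t = T/2 = 11380 s.
Converting: 11380 s ÷ 3600 s/hour = 3.16 hours.

t = 3.16 hours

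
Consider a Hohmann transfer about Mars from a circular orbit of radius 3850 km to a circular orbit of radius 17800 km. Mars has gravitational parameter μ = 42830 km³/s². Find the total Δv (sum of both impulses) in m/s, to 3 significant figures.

Semi-major axis of the transfer orbit: a_t = (3850 + 17800)/2 = 10825 km.
Circular speed at r₁: v₁ = √(μ/r₁) = √(42830/3850) = 3.3354 km/s.
Transfer-orbit speed at r₁ (vis-viva equation): v_p = √[μ(2/r₁ − 1/a_t)] = 4.2770 km/s.
First burn Δv₁ = |v_p − v₁| = 0.9416 km/s.
At r₂, v₂ = √(μ/r₂) = 1.5512 km/s.
Transfer-orbit speed at r₂: v_a = √[μ(2/r₂ − 1/a_t)] = 0.92508 km/s.
Second burn Δv₂ = |v₂ − v_a| = 0.6261 km/s.
Total Δv = Δv₁ + Δv₂ = 1.568 km/s.

Δv = 1570 m/s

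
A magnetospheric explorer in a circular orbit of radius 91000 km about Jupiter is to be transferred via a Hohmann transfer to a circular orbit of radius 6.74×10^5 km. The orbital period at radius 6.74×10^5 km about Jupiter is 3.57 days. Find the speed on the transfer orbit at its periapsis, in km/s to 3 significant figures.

From Kepler's third law T² = 4π²r³/μ at r = 6.74×10^5 km, T = 3.57 days = 3.57 × 86400 s = 3.08448×10^5 s: μ = 4π²r³/T² = 1.27050×10^8 km³/s².
Transfer-ellipse semi-major axis a_t = (r₁ + r₂)/2 = (91000 + 6.740×10^5)/2 = 3.825×10^5 km.
The periapsis of the transfer ellipse is at r = 91000 km.
Vis-viva: v = √[μ(2/r − 1/a_t)] = √[1.27050×10^8 × (2/91000 − 1/3.825×10^5)] = 49.60 km/s.

v = 49.6 km/s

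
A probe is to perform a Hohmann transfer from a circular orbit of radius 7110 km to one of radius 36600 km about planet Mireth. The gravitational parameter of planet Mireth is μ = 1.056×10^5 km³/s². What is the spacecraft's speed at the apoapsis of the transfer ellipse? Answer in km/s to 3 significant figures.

Semi-major axis of the transfer orbit: a_t = (7110 + 36600)/2 = 21855 km.
The apoapsis of the transfer ellipse is at r = 36600 km.
Applying v² = μ(2/r − 1/a_t): v = 0.9688 km/s.

v = 0.969 km/s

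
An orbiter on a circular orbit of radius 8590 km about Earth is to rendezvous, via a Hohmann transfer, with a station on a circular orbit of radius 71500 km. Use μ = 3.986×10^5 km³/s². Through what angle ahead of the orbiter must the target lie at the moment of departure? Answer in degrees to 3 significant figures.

Semi-major axis of the transfer orbit: a_t = (8590 + 71500)/2 = 40045 km.
Transfer time t = π√(a_t³/μ) = 39880 s.
Target angular speed ω₂ = √(μ/r₂³) = 3.302×10^-5 rad/s.
Angle swept by the target during transfer: ω₂·t = 1.3168 rad = 75.45°.
Arrival is 180° from departure on the ellipse, so φ = 180° − 75.45° = 105°.

φ = 105°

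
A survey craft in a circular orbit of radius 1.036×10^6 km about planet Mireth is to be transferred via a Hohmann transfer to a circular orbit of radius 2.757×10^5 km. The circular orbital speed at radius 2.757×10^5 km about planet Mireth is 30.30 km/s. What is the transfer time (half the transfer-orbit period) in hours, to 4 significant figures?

t = 29.13 hours

From the circular-orbit relation v² = μ/r at r = 2.757×10^5 km: μ = v²r = (30.30)² × 2.757×10^5 = 2.53117×10^8 km³/s².
Transfer-ellipse semi-major axis a_t = (r₁ + r₂)/2 = (1.036×10^6 + 2.757×10^5)/2 = 6.5585×10^5 km.
By Kepler's third law the transfer-orbit period is T = 2π√(a_t³/μ), so t = T/2 = 1.0488×10^5 s.
Converting: 1.0488×10^5 s ÷ 3600 s/hour = 29.13 hours.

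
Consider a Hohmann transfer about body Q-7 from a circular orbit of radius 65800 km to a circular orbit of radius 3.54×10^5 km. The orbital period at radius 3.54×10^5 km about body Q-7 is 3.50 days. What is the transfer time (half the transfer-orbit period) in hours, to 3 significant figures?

From Kepler's third law T² = 4π²r³/μ at r = 3.54×10^5 km, T = 3.50 days = 3.50 × 86400 s = 3.024×10^5 s: μ = 4π²r³/T² = 1.91516×10^7 km³/s².
Semi-major axis of the transfer orbit: a_t = (65800 + 3.540×10^5)/2 = 2.099×10^5 km.
Half the transfer-orbit period gives t = π√(a_t³/μ) = 69030 s.
Converting: 69030 s ÷ 3600 s/hour = 19.2 hours.

t = 19.2 hours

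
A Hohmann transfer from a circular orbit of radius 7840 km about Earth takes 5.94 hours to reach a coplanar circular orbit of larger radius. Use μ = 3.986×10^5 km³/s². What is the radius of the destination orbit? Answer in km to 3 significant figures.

Transfer time t = 5.94 hours = 21384 s, and t = π√(a_t³/μ).
So a_t = (μ t²/π²)^(1/3) = (3.986×10^5 × (21384)² / π²)^(1/3) = 26433 km.
Since a_t = (r₁ + r₂)/2, r₂ = 2a_t − r₁ = 2×26433 − 7840 = 45026 km.

r₂ = 45000 km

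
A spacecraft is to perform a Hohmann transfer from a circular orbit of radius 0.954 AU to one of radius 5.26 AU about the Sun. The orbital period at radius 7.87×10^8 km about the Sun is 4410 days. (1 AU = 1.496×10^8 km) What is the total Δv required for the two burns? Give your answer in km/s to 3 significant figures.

Δv = 15.0 km/s

From Kepler's third law T² = 4π²r³/μ at r = 7.87×10^8 km, T = 4410 days = 4410 × 86400 s = 3.81024×10^8 s: μ = 4π²r³/T² = 1.32550×10^11 km³/s².
In km: r₁ = 0.954 × 1.496×10^8 = 1.427184×10^8 km; r₂ = 5.26 × 1.496×10^8 = 7.86896×10^8 km.
Semi-major axis of the transfer orbit: a_t = (1.427184×10^8 + 7.86896×10^8)/2 = 4.648072×10^8 km.
Circular speed at r₁: v₁ = √(μ/r₁) = √(1.32550×10^11/1.427184×10^8) = 30.4754 km/s.
Transfer-orbit speed at r₁ (vis-viva equation): v_p = √[μ(2/r₁ − 1/a_t)] = 39.6526 km/s.
First burn Δv₁ = |v_p − v₁| = 9.177 km/s.
Circular speed at r₂: v₂ = √(μ/r₂) = 12.979 km/s.
Transfer-orbit speed at r₂: v_a = √[μ(2/r₂ − 1/a_t)] = 7.1917 km/s.
Second burn Δv₂ = |v₂ − v_a| = 5.787 km/s.
Total Δv = Δv₁ + Δv₂ = 14.96 km/s.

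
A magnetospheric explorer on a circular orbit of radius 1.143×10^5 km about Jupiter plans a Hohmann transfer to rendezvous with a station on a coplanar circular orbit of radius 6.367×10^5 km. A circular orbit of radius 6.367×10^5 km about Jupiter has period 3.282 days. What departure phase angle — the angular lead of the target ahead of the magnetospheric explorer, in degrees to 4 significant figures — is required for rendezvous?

From Kepler's third law T² = 4π²r³/μ at r = 6.367×10^5 km, T = 3.282 days = 3.282 × 86400 s = 2.835648×10^5 s: μ = 4π²r³/T² = 1.26724×10^8 km³/s².
Semi-major axis of the transfer orbit: a_t = (1.143×10^5 + 6.367×10^5)/2 = 3.755×10^5 km.
The half-period of the transfer ellipse is t = π√(a_t³/μ) = 64214.8 s.
Target angular speed ω₂ = √(μ/r₂³) = 2.21578×10^-5 rad/s.
Angle swept by the target during transfer: ω₂·t = 1.42286 rad = 81.52°.
Arrival is 180° from departure on the ellipse, so φ = 180° − 81.52° = 98.48°.

φ = 98.48°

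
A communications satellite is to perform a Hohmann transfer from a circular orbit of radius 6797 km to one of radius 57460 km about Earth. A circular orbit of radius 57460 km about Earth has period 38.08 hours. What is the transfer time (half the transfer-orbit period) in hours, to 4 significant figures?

From Kepler's third law T² = 4π²r³/μ at r = 57460 km, T = 38.08 hours = 38.08 × 3600 s = 1.37088×10^5 s: μ = 4π²r³/T² = 3.98527×10^5 km³/s².
The Hohmann ellipse has a_t = (r₁ + r₂)/2 = 32128.5 km.
By Kepler's third law the transfer-orbit period is T = 2π√(a_t³/μ), so t = T/2 = 28660 s.
Converting: 28660 s ÷ 3600 s/hour = 7.961 hours.

t = 7.961 hours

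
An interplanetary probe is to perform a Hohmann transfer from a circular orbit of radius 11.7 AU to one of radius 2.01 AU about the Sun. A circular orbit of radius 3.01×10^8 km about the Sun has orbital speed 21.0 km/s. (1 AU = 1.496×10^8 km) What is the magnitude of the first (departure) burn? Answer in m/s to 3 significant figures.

From the circular-orbit relation v² = μ/r at r = 3.01×10^8 km: μ = v²r = (21.0)² × 3.01×10^8 = 1.32741×10^11 km³/s².
In km: r₁ = 11.7 × 1.496×10^8 = 1.75032×10^9 km; r₂ = 2.01 × 1.496×10^8 = 3.00696×10^8 km.
Transfer-ellipse semi-major axis a_t = (r₁ + r₂)/2 = (1.75032×10^9 + 3.00696×10^8)/2 = 1.025508×10^9 km.
Circular speed at r = 1.75032×10^9 km: v_c = √(μ/r) = 8.709 km/s.
Transfer-orbit speed at the same r (vis-viva, a = a_t): v_t = √[μ(2/r − 1/a_t)] = 4.716 km/s.
Δv₁ = |v_t − v_c| = |4.716 − 8.709| = 3.993 km/s.

Δv₁ = 3990 m/s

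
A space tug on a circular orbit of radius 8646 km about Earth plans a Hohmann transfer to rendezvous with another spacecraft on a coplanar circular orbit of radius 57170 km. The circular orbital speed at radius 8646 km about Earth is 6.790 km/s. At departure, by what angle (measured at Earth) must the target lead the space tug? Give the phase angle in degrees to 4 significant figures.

From the circular-orbit relation v² = μ/r at r = 8646 km: μ = v²r = (6.790)² × 8646 = 3.98616×10^5 km³/s².
The Hohmann ellipse has a_t = (r₁ + r₂)/2 = 32908 km.
Transfer time t = π√(a_t³/μ) = 29700 s.
The target's mean motion on its circular orbit is ω₂ = √(μ/r₂³) = 4.619×10^-5 rad/s.
Angle swept by the target during transfer: ω₂·t = 1.372 rad = 78.61°.
Arrival is 180° from departure on the ellipse, so φ = 180° − 78.61° = 101.4°.

φ = 101.4°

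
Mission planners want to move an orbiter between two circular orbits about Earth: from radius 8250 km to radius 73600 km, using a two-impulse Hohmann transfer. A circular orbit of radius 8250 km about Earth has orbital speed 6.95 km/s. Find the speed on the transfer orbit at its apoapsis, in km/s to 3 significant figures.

v = 1.04 km/s

From the circular-orbit relation v² = μ/r at r = 8250 km: μ = v²r = (6.95)² × 8250 = 3.98496×10^5 km³/s².
Transfer-ellipse semi-major axis a_t = (r₁ + r₂)/2 = (8250 + 73600)/2 = 40925 km.
At apoapsis, r = 73600 km.
From the vis-viva equation, v = √[μ(2/r − 1/a_t)] = 1.045 km/s.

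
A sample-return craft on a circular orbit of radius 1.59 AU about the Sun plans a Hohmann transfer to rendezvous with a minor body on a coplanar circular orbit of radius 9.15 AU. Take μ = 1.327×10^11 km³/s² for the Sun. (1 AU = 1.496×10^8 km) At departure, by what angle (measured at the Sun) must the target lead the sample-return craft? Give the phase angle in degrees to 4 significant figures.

In km: r₁ = 1.59 × 1.496×10^8 = 2.37864×10^8 km; r₂ = 9.15 × 1.496×10^8 = 1.36884×10^9 km.
Transfer-ellipse semi-major axis a_t = (r₁ + r₂)/2 = (2.37864×10^8 + 1.36884×10^9)/2 = 8.03352×10^8 km.
Transfer time t = π√(a_t³/μ) = 1.9637×10^8 s.
Target angular speed ω₂ = √(μ/r₂³) = 7.1929×10^-9 rad/s.
Angle swept by the target during transfer: ω₂·t = 1.4125 rad = 80.93°.
The sample-return craft traverses 180° on the transfer ellipse, so the target must lead by 180° − 80.93° = 99.07°.

φ = 99.07°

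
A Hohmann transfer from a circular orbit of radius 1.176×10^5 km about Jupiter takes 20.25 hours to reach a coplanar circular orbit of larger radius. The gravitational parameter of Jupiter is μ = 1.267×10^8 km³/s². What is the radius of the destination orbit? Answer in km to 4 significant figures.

r₂ = 6.996×10^5 km

Transfer time t = 20.25 hours = 72900 s, and t = π√(a_t³/μ).
So a_t = (μ t²/π²)^(1/3) = (1.267×10^8 × (72900)² / π²)^(1/3) = 4.0861×10^5 km.
Since a_t = (r₁ + r₂)/2, r₂ = 2a_t − r₁ = 2×4.0861×10^5 − 1.176×10^5 = 6.9962×10^5 km.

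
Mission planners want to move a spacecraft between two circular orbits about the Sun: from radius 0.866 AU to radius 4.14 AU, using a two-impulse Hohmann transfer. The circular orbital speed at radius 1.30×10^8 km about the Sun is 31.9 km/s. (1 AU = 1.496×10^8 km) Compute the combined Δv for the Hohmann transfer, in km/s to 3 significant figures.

Δv = 15.2 km/s

From the circular-orbit relation v² = μ/r at r = 1.30×10^8 km: μ = v²r = (31.9)² × 1.30×10^8 = 1.32289×10^11 km³/s².
In km: r₁ = 0.866 × 1.496×10^8 = 1.295536×10^8 km; r₂ = 4.14 × 1.496×10^8 = 6.19344×10^8 km.
The Hohmann ellipse has a_t = (r₁ + r₂)/2 = 3.744488×10^8 km.
At r₁ the circular-orbit speed is v₁ = √(μ/r₁) = 31.955 km/s.
Transfer-orbit speed at r₁ (vis-viva): v_p = √[μ(2/r₁ − 1/a_t)] = 41.097 km/s.
First burn Δv₁ = |v_p − v₁| = 9.142 km/s.
Circular speed at r₂: v₂ = √(μ/r₂) = 14.615 km/s.
Transfer-orbit speed at r₂: v_a = √[μ(2/r₂ − 1/a_t)] = 8.5966 km/s.
Second burn Δv₂ = |v₂ − v_a| = 6.018 km/s.
Δv = Δv₁ + Δv₂ = 9.142 + 6.018 = 15.16 km/s.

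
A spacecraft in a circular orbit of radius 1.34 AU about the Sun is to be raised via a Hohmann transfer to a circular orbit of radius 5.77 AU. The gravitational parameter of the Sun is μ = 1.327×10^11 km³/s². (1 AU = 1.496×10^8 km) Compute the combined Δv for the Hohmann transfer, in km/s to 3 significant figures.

Δv = 11.8 km/s

In km: r₁ = 1.34 × 1.496×10^8 = 2.00464×10^8 km; r₂ = 5.77 × 1.496×10^8 = 8.63192×10^8 km.
Semi-major axis of the transfer orbit: a_t = (2.00464×10^8 + 8.63192×10^8)/2 = 5.31828×10^8 km.
At r₁ the circular-orbit speed is v₁ = √(μ/r₁) = 25.73 km/s.
On the transfer ellipse at r₁, vis-viva equation gives v_p = √[μ(2/r₁ − 1/a_t)] = 32.78 km/s.
First burn Δv₁ = |v_p − v₁| = 7.050 km/s.
At r₂, v₂ = √(μ/r₂) = 12.399 km/s.
Transfer-orbit speed at r₂: v_a = √[μ(2/r₂ − 1/a_t)] = 7.6123 km/s.
Second burn Δv₂ = |v₂ − v_a| = 4.787 km/s.
Total Δv = Δv₁ + Δv₂ = 11.84 km/s.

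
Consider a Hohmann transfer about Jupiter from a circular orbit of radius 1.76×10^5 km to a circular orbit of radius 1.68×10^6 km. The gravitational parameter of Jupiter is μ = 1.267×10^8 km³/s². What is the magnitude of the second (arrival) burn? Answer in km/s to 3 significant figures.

Δv₂ = 4.90 km/s

The Hohmann ellipse has a_t = (r₁ + r₂)/2 = 9.280×10^5 km.
Circular speed at r = 1.680×10^6 km: v_c = √(μ/r) = 8.684 km/s.
Transfer-orbit speed at the same r (vis-viva, a = a_t): v_t = √[μ(2/r − 1/a_t)] = 3.782 km/s.
Δv₂ = |v_t − v_c| = |3.782 − 8.684| = 4.902 km/s.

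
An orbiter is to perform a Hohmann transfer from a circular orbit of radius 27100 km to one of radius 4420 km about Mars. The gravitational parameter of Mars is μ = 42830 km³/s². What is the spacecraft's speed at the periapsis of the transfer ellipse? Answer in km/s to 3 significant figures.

Semi-major axis of the transfer orbit: a_t = (27100 + 4420)/2 = 15760 km.
The periapsis of the transfer ellipse is at r = 4420 km.
Vis-viva: v = √[μ(2/r − 1/a_t)] = √[42830 × (2/4420 − 1/15760)] = 4.082 km/s.

v = 4.08 km/s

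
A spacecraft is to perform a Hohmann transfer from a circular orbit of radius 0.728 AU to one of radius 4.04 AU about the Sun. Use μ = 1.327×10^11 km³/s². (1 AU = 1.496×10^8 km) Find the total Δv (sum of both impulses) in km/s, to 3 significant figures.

Δv = 17.2 km/s

In km: r₁ = 0.728 × 1.496×10^8 = 1.089088×10^8 km; r₂ = 4.04 × 1.496×10^8 = 6.04384×10^8 km.
The Hohmann ellipse has a_t = (r₁ + r₂)/2 = 3.566464×10^8 km.
Circular speed at r₁: v₁ = √(μ/r₁) = √(1.327×10^11/1.089088×10^8) = 34.91 km/s.
On the transfer ellipse at r₁, vis-viva equation gives v_p = √[μ(2/r₁ − 1/a_t)] = 45.44 km/s.
First burn Δv₁ = |v_p − v₁| = 10.53 km/s.
At r₂, v₂ = √(μ/r₂) = 14.8176 km/s.
Transfer-orbit speed at r₂: v_a = √[μ(2/r₂ − 1/a_t)] = 8.18826 km/s.
Second burn Δv₂ = |v₂ − v_a| = 6.629 km/s.
Δv = Δv₁ + Δv₂ = 10.53 + 6.629 = 17.16 km/s.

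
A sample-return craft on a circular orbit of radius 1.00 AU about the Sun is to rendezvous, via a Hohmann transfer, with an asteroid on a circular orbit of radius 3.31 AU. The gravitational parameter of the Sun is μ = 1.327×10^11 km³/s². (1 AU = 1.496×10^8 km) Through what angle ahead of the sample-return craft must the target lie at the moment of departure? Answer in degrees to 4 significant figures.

φ = 85.44°

In km: r₁ = 1.00 × 1.496×10^8 = 1.496×10^8 km; r₂ = 3.31 × 1.496×10^8 = 4.95176×10^8 km.
Transfer-ellipse semi-major axis a_t = (r₁ + r₂)/2 = (1.496×10^8 + 4.95176×10^8)/2 = 3.22388×10^8 km.
The half-period of the transfer ellipse is t = π√(a_t³/μ) = 4.992×10^7 s.
Target angular speed ω₂ = √(μ/r₂³) = 3.306×10^-8 rad/s.
Angle swept by the target during transfer: ω₂·t = 1.6504 rad = 94.56°.
The sample-return craft traverses 180° on the transfer ellipse, so the target must lead by 180° − 94.56° = 85.44°.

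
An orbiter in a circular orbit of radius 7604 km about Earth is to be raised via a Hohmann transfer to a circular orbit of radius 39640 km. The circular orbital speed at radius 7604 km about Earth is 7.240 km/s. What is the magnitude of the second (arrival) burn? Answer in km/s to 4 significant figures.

From the circular-orbit relation v² = μ/r at r = 7604 km: μ = v²r = (7.240)² × 7604 = 3.98583×10^5 km³/s².
Semi-major axis of the transfer orbit: a_t = (7604 + 39640)/2 = 23622 km.
On the circular orbit at r = 39640 km, v_c = √(μ/r) = 3.171 km/s.
Vis-viva on the transfer ellipse at r = 39640 km gives v_t = √[μ(2/r − 1/a_t)] = 1.799 km/s.
Δv₂ = |v_t − v_c| = |1.799 − 3.171| = 1.372 km/s.

Δv₂ = 1.372 km/s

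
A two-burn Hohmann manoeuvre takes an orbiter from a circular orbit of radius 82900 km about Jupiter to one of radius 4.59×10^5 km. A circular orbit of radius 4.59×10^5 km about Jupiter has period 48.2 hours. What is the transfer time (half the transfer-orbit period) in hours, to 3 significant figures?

From Kepler's third law T² = 4π²r³/μ at r = 4.59×10^5 km, T = 48.2 hours = 48.2 × 3600 s = 1.7352×10^5 s: μ = 4π²r³/T² = 1.26794×10^8 km³/s².
Semi-major axis of the transfer orbit: a_t = (82900 + 4.590×10^5)/2 = 2.7095×10^5 km.
Transfer time t = π√(a_t³/μ) = π√((2.7095×10^5)³ / 1.26794×10^8) = 39350 s.
Converting: 39350 s ÷ 3600 s/hour = 10.9 hours.

t = 10.9 hours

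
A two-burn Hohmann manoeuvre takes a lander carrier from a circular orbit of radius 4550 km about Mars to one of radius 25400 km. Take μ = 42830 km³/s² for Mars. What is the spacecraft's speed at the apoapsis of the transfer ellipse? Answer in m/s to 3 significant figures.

Transfer-ellipse semi-major axis a_t = (r₁ + r₂)/2 = (4550 + 25400)/2 = 14975 km.
At apoapsis, r = 25400 km.
Applying v² = μ(2/r − 1/a_t): v = 0.7158 km/s.

v = 716 m/s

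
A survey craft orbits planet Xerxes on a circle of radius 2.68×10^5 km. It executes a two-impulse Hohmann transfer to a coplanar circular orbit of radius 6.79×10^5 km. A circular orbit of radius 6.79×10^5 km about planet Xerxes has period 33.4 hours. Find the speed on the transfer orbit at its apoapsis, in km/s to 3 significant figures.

v = 26.7 km/s

From Kepler's third law T² = 4π²r³/μ at r = 6.79×10^5 km, T = 33.4 hours = 33.4 × 3600 s = 1.2024×10^5 s: μ = 4π²r³/T² = 8.54813×10^8 km³/s².
Semi-major axis of the transfer orbit: a_t = (2.680×10^5 + 6.790×10^5)/2 = 4.735×10^5 km.
At apoapsis, r = 6.790×10^5 km.
Applying v² = μ(2/r − 1/a_t): v = 26.69 km/s.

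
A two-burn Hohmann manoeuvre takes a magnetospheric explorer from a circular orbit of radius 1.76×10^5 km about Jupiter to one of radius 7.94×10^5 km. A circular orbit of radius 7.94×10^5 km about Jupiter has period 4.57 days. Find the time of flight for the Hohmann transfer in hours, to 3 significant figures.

From Kepler's third law T² = 4π²r³/μ at r = 7.94×10^5 km, T = 4.57 days = 4.57 × 86400 s = 3.94848×10^5 s: μ = 4π²r³/T² = 1.26754×10^8 km³/s².
Transfer-ellipse semi-major axis a_t = (r₁ + r₂)/2 = (1.760×10^5 + 7.940×10^5)/2 = 4.850×10^5 km.
Transfer time t = π√(a_t³/μ) = π√((4.850×10^5)³ / 1.26754×10^8) = 94250 s.
Converting: 94250 s ÷ 3600 s/hour = 26.2 hours.

t = 26.2 hours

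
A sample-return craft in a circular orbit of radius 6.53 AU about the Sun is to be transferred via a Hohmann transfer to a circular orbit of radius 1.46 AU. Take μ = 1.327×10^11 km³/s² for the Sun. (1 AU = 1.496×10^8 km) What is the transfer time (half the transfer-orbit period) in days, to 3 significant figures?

In km: r₁ = 6.53 × 1.496×10^8 = 9.76888×10^8 km; r₂ = 1.46 × 1.496×10^8 = 2.18416×10^8 km.
Transfer-ellipse semi-major axis a_t = (r₁ + r₂)/2 = (9.76888×10^8 + 2.18416×10^8)/2 = 5.97652×10^8 km.
Transfer time t = π√(a_t³/μ) = π√((5.97652×10^8)³ / 1.327×10^11) = 1.260×10^8 s.
Converting: 1.260×10^8 s ÷ 86400 s/day = 1460 days.

t = 1460 days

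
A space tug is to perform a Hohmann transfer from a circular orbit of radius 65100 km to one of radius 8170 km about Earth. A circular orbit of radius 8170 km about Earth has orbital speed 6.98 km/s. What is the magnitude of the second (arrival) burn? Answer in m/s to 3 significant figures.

From the circular-orbit relation v² = μ/r at r = 8170 km: μ = v²r = (6.98)² × 8170 = 3.98046×10^5 km³/s².
Semi-major axis of the transfer orbit: a_t = (65100 + 8170)/2 = 36635 km.
Circular speed at r = 8170 km: v_c = √(μ/r) = 6.980 km/s.
Vis-viva on the transfer ellipse at r = 8170 km gives v_t = √[μ(2/r − 1/a_t)] = 9.305 km/s.
Δv₂ = |v_t − v_c| = |9.305 − 6.980| = 2.325 km/s.

Δv₂ = 2320 m/s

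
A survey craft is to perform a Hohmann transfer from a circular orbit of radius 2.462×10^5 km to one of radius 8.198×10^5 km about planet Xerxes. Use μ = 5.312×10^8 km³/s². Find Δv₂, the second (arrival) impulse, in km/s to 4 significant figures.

Transfer-ellipse semi-major axis a_t = (r₁ + r₂)/2 = (2.462×10^5 + 8.198×10^5)/2 = 5.330×10^5 km.
On the circular orbit at r = 8.198×10^5 km, v_c = √(μ/r) = 25.455 km/s.
Transfer-orbit speed at the same r (vis-viva, a = a_t): v_t = √[μ(2/r − 1/a_t)] = 17.300 km/s.
Δv₂ = |v_t − v_c| = |17.300 − 25.455| = 8.155 km/s.

Δv₂ = 8.155 km/s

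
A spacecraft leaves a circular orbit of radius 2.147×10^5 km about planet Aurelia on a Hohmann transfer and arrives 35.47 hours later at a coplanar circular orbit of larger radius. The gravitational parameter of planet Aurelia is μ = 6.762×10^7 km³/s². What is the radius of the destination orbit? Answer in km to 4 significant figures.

Transfer time t = 35.47 hours = 1.27692×10^5 s, and t = π√(a_t³/μ).
So a_t = (μ t²/π²)^(1/3) = (6.762×10^7 × (1.27692×10^5)² / π²)^(1/3) = 4.8162×10^5 km.
Since a_t = (r₁ + r₂)/2, r₂ = 2a_t − r₁ = 2×4.8162×10^5 − 2.147×10^5 = 7.4854×10^5 km.

r₂ = 7.485×10^5 km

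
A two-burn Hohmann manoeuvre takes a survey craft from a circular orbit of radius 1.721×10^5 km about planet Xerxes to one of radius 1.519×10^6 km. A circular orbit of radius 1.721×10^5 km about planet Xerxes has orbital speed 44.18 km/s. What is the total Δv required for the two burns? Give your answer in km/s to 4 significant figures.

From the circular-orbit relation v² = μ/r at r = 1.721×10^5 km: μ = v²r = (44.18)² × 1.721×10^5 = 3.35917×10^8 km³/s².
The Hohmann ellipse has a_t = (r₁ + r₂)/2 = 8.4555×10^5 km.
At r₁ the circular-orbit speed is v₁ = √(μ/r₁) = 44.18 km/s.
Transfer-orbit speed at r₁ (vis-viva): v_p = √[μ(2/r₁ − 1/a_t)] = 59.22 km/s.
First burn Δv₁ = |v_p − v₁| = 15.04 km/s.
Circular speed at r₂: v₂ = √(μ/r₂) = 14.871 km/s.
Transfer-orbit speed at r₂: v_a = √[μ(2/r₂ − 1/a_t)] = 6.7090 km/s.
Second burn Δv₂ = |v₂ − v_a| = 8.162 km/s.
Total Δv = Δv₁ + Δv₂ = 23.20 km/s.

Δv = 23.20 km/s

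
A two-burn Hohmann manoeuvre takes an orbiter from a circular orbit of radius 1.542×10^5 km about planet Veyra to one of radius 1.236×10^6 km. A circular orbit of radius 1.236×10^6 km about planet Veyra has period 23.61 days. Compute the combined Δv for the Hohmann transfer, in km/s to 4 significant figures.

Δv = 5.608 km/s

From Kepler's third law T² = 4π²r³/μ at r = 1.236×10^6 km, T = 23.61 days = 23.61 × 86400 s = 2.039904×10^6 s: μ = 4π²r³/T² = 1.79141×10^7 km³/s².
Transfer-ellipse semi-major axis a_t = (r₁ + r₂)/2 = (1.542×10^5 + 1.236×10^6)/2 = 6.951×10^5 km.
Circular speed at r₁: v₁ = √(μ/r₁) = √(1.79141×10^7/1.542×10^5) = 10.7784 km/s.
On the transfer ellipse at r₁, vis-viva equation gives v_p = √[μ(2/r₁ − 1/a_t)] = 14.3728 km/s.
First burn Δv₁ = |v_p − v₁| = 3.594 km/s.
At r₂, v₂ = √(μ/r₂) = 3.807 km/s.
Transfer-orbit speed at r₂: v_a = √[μ(2/r₂ − 1/a_t)] = 1.793 km/s.
Second burn Δv₂ = |v₂ − v_a| = 2.014 km/s.
Total Δv = Δv₁ + Δv₂ = 5.608 km/s.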